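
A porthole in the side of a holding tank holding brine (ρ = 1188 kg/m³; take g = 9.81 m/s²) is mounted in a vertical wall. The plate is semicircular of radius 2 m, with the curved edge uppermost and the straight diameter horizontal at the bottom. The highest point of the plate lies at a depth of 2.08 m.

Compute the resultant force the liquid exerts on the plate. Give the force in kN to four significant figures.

F ≈ 236.6 kN

γ = ρg = 1188 × 9.81 / 1000 = 11.65428 kN/m³.
The centroid lies 4r/(3π) = 0.848826 m above the diameter, so r − 4r/(3π) = 2 − 0.848826 = 1.15117 m below the topmost point, so the centroid depth is h_c = 2.08 + 1.15117 = 3.23117 m.
A = πr²/2 = π × 2²/2 = 6.28319 m².
Resultant F = γ·h_c·A = 11.65428 × 3.23117 × 6.28319 = 236.606 kN.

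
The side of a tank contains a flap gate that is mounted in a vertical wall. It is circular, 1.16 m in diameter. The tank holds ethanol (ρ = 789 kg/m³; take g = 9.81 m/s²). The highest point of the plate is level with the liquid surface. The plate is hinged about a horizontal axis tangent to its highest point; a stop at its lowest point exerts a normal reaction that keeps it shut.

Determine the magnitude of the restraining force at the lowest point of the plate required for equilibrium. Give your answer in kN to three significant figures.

P ≈ 2.97 kN

γ = ρg = 789 × 9.81 / 1000 = 7.74009 kN/m³.
The centroid is at the centre, 0.58 m below the top of the plate, so the centroid depth is h_c = 0.58 m.
A = π(0.58)² = 1.05683 m².
Resultant F = γ·h_c·A = 7.74009 × 0.58 × 1.05683 = 4.74438 kN.
I_c = πr⁴/4 = π × 0.58⁴/4 = 0.0888796 m⁴.
Centre of pressure: y_p = y_c + I_c/(y_c·A) = 0.58 + 0.0888796/(0.58 × 1.05683) = 0.58 + 0.145 = 0.725 m along the plane.
The resultant acts 0.58 + 0.145 = 0.725 m (along the plate) below the hinge at the top edge, so the moment about the hinge is M = F × 0.725 = 4.74438 × 0.725 = 3.43968 kN·m.
A normal force at the bottom, 1.16 m from the hinge, must supply this moment: P = 3.43968/1.16 = 2.96524 kN.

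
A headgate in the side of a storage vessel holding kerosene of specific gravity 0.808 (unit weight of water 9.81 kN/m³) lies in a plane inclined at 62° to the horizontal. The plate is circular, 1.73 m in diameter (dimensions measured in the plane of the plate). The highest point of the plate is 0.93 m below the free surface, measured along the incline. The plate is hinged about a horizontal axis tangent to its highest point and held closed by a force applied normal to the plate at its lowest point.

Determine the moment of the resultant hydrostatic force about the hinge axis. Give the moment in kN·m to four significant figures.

M ≈ 28.62 kN·m

γ = 0.808 × 9.81 = 7.92648 kN/m³.
Let θ = 62° be the plate's angle to the horizontal; measure y along the incline from where the plane meets the free surface. Vertical depth h = y·sinθ with sinθ = 0.882948.
The centroid is at the centre, 0.865 m below the top of the plate, so y_c = 0.93 + 0.865 = 1.795 m and h_c = 1.795 × 0.882948 = 1.58489 m.
A = π(0.865)² = 2.35062 m².
Resultant F = γ·h_c·A = 7.92648 × 1.58489 × 2.35062 = 29.5299 kN.
I_c = πr⁴/4 = π × 0.865⁴/4 = 0.439698 m⁴.
Centre of pressure: y_p = y_c + I_c/(y_c·A) = 1.795 + 0.439698/(1.795 × 2.35062) = 1.795 + 0.10421 = 1.89921 m along the plane.
The resultant acts 0.865 + 0.10421 = 0.96921 m (along the plate) below the hinge at the top edge, so the moment about the hinge is M = F × 0.96921 = 29.5299 × 0.96921 = 28.6207 kN·m.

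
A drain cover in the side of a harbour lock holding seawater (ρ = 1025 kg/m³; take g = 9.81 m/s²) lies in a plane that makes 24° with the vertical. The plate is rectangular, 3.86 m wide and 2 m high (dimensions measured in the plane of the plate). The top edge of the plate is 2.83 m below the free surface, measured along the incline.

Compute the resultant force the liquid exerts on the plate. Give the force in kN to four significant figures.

γ = ρg = 1025 × 9.81 / 1000 = 10.05525 kN/m³.
The plate makes 24° with the vertical, i.e. θ = 90° − 24° = 66° to the horizontal. Measuring y along the incline from the free-surface line, vertical depth h = y·sinθ with sinθ = 0.913545.
The centroid lies 2/2 = 1 m below the top edge, so y_c = 2.83 + 1 = 3.83 m and h_c = 3.83 × 0.913545 = 3.49888 m.
A = 3.86 × 2 = 7.72 m².
Resultant F = γ·h_c·A = 10.05525 × 3.49888 × 7.72 = 271.606 kN.

F ≈ 271.6 kN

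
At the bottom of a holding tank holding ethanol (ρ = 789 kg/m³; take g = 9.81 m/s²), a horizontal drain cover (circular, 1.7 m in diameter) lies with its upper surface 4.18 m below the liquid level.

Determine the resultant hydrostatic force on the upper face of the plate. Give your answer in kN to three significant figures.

F ≈ 73.4 kN

γ = ρg = 789 × 9.81 / 1000 = 7.74009 kN/m³.
The plate is horizontal, so pressure is uniform at p = γ·h = 7.74009 × 4.18 = 32.3536 kN/m².
A = π(0.85)² = 2.2698 m².
F = p·A = 32.3536 × 2.2698 = 73.4362 kN.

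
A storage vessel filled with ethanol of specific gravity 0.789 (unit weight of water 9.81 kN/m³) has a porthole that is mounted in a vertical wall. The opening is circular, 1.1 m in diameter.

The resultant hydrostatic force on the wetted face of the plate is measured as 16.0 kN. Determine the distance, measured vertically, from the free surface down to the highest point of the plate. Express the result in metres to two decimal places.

d_top ≈ 1.63 m

γ = 0.789 × 9.81 = 7.74009 kN/m³.
A = π(0.55)² = 0.950332 m².
From F = γ·h_c·A, the centroid depth is h_c = 16.0/(7.74009 × 0.950332) = 2.1752 m.
The centroid is at the centre, 0.55 m below the top of the plate, so the highest point sits at h_top = 2.1752 − 0.55 = 1.6252 m below the surface.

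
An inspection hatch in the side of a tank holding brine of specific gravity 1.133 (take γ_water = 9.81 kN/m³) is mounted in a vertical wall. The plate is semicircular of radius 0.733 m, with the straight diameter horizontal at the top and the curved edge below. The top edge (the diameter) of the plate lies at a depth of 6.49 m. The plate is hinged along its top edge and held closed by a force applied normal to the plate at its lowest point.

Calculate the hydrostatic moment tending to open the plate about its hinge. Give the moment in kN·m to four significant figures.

γ = 1.133 × 9.81 = 11.11473 kN/m³.
The centroid of a semicircle lies 4r/(3π) = 0.311095 m from the diameter, here below the top edge, so the centroid depth is h_c = 6.49 + 0.311095 = 6.8011 m.
A = πr²/2 = π × 0.733²/2 = 0.843972 m².
Resultant F = γ·h_c·A = 11.11473 × 6.8011 × 0.843972 = 63.7979 kN.
I_c = (π/8 − 8/(9π))·r⁴ = 0.109757 × 0.733⁴ = 0.0316846 m⁴.
Centre of pressure: y_p = y_c + I_c/(y_c·A) = 6.8011 + 0.0316846/(6.8011 × 0.843972) = 6.8011 + 0.00552002 = 6.80662 m along the plane.
The resultant acts 0.311095 + 0.00552002 = 0.316615 m (along the plate) below the hinge at the top edge, so the moment about the hinge is M = F × 0.316615 = 63.7979 × 0.316615 = 20.1994 kN·m.

M ≈ 20.20 kN·m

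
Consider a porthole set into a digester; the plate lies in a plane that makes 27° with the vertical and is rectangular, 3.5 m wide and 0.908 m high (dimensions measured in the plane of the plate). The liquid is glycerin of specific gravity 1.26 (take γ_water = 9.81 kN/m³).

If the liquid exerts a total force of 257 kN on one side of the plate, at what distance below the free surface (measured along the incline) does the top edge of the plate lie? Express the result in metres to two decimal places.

γ = 1.26 × 9.81 = 12.3606 kN/m³.
A = 3.5 × 0.908 = 3.178 m².
From F = γ·h_c·A, the centroid depth is h_c = 257/(12.3606 × 3.178) = 6.54244 m.
The plate makes 27° with the vertical, i.e. θ = 90° − 27° = 63° to the horizontal. Measuring y along the incline from the free-surface line, vertical depth h = y·sinθ with sinθ = 0.891007.
Along the incline, y_c = h_c/sinθ = 6.54244/0.891007 = 7.34275 m.
The centroid lies 0.908/2 = 0.454 m below the top edge, so the top edge sits at y_top = 7.34275 − 0.454 = 6.88875 m along the incline.

y_top ≈ 6.89 m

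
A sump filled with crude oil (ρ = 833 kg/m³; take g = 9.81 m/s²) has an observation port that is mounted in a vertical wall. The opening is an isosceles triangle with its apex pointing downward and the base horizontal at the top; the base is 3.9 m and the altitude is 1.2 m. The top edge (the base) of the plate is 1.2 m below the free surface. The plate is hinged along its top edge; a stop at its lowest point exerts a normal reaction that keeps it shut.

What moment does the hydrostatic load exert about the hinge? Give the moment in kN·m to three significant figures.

γ = ρg = 833 × 9.81 / 1000 = 8.17173 kN/m³.
With the apex down, the centroid sits h/3 = 1.2/3 = 0.4 m below the base (the top edge), so the centroid depth is h_c = 1.2 + 0.4 = 1.6 m.
A = ½ × 3.9 × 1.2 = 2.34 m².
Resultant F = γ·h_c·A = 8.17173 × 1.6 × 2.34 = 30.595 kN.
I_c = b·h³/36 = 3.9 × 1.2³/36 = 0.1872 m⁴.
Centre of pressure: y_p = y_c + I_c/(y_c·A) = 1.6 + 0.1872/(1.6 × 2.34) = 1.6 + 0.05 = 1.65 m along the plane.
The resultant acts 0.4 + 0.05 = 0.45 m (along the plate) below the hinge at the top edge, so the moment about the hinge is M = F × 0.45 = 30.595 × 0.45 = 13.7677 kN·m.

M ≈ 13.8 kN·m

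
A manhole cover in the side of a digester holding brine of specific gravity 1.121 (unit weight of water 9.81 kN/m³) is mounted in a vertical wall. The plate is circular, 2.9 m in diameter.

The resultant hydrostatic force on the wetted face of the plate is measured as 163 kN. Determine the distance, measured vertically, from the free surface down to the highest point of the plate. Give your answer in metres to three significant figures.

d_top ≈ 0.794 m

γ = 1.121 × 9.81 = 10.99701 kN/m³.
A = π(1.45)² = 6.6052 m².
From F = γ·h_c·A, the centroid depth is h_c = 163/(10.99701 × 6.6052) = 2.24402 m.
The centroid is at the centre, 1.45 m below the top of the plate, so the highest point sits at h_top = 2.24402 − 1.45 = 0.79402 m below the surface.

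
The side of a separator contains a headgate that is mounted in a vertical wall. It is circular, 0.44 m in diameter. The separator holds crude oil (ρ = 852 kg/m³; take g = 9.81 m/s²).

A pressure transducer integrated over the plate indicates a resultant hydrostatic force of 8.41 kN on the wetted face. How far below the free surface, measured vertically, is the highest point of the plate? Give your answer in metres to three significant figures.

d_top ≈ 6.40 m

γ = ρg = 852 × 9.81 / 1000 = 8.35812 kN/m³.
A = π(0.22)² = 0.152053 m².
From F = γ·h_c·A, the centroid depth is h_c = 8.41/(8.35812 × 0.152053) = 6.61748 m.
The centroid is at the centre, 0.22 m below the top of the plate, so the highest point sits at h_top = 6.61748 − 0.22 = 6.39748 m below the surface.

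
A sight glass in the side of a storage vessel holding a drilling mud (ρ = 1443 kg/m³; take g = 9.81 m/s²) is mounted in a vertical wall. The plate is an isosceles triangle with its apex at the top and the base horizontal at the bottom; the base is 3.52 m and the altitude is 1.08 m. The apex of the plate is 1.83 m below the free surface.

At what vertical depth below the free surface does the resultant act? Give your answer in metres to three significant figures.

h_p = 2.58 m

γ = ρg = 1443 × 9.81 / 1000 = 14.15583 kN/m³.
With the apex up, the centroid sits 2h/3 = 2 × 1.08/3 = 0.72 m below the apex, so the centroid depth is h_c = 1.83 + 0.72 = 2.55 m.
A = ½ × 3.52 × 1.08 = 1.9008 m².
Resultant F = γ·h_c·A = 14.15583 × 2.55 × 1.9008 = 68.6139 kN.
I_c = b·h³/36 = 3.52 × 1.08³/36 = 0.123172 m⁴.
Centre of pressure: y_p = y_c + I_c/(y_c·A) = 2.55 + 0.123172/(2.55 × 1.9008) = 2.55 + 0.0254118 = 2.57541 m along the plane.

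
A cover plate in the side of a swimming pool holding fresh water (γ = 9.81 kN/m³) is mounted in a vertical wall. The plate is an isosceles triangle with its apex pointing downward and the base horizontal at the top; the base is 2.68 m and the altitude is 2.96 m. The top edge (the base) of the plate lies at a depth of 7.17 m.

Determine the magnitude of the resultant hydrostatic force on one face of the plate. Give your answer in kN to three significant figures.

F ≈ 317 kN

γ = 9.81 kN/m³.
With the apex down, the centroid sits h/3 = 2.96/3 = 0.986667 m below the base (the top edge), so the centroid depth is h_c = 7.17 + 0.986667 = 8.15667 m.
A = ½ × 2.68 × 2.96 = 3.9664 m².
Resultant F = γ·h_c·A = 9.81 × 8.15667 × 3.9664 = 317.379 kN.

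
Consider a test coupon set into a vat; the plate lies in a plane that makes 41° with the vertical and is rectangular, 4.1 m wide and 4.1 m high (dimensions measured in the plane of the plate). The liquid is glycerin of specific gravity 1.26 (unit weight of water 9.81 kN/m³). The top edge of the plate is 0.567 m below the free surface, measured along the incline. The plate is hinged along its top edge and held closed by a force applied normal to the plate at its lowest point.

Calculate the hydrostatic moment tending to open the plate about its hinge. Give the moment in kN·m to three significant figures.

M ≈ 1060 kN·m

γ = 1.26 × 9.81 = 12.3606 kN/m³.
The plate makes 41° with the vertical, i.e. θ = 90° − 41° = 49° to the horizontal. Measuring y along the incline from the free-surface line, vertical depth h = y·sinθ with sinθ = 0.754710.
The centroid lies 4.1/2 = 2.05 m below the top edge, so y_c = 0.567 + 2.05 = 2.617 m and h_c = 2.617 × 0.754710 = 1.97508 m.
A = 4.1 × 4.1 = 16.81 m².
Resultant F = γ·h_c·A = 12.3606 × 1.97508 × 16.81 = 410.385 kN.
I_c = b·h³/12 = 4.1 × 4.1³/12 = 23.548 m⁴.
Centre of pressure: y_p = y_c + I_c/(y_c·A) = 2.617 + 23.548/(2.617 × 16.81) = 2.617 + 0.535282 = 3.15228 m along the plane.
The resultant acts 2.05 + 0.535282 = 2.58528 m (along the plate) below the hinge at the top edge, so the moment about the hinge is M = F × 2.58528 = 410.385 × 2.58528 = 1060.96 kN·m.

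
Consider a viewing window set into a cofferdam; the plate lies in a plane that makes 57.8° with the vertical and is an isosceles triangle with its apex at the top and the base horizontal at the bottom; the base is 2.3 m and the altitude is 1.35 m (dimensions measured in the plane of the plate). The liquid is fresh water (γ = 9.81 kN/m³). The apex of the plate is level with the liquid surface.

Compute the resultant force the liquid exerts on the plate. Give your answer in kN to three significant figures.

γ = 9.81 kN/m³.
The plate makes 57.8° with the vertical, i.e. θ = 90° − 57.8° = 32.2° to the horizontal. Measuring y along the incline from the free-surface line, vertical depth h = y·sinθ with sinθ = 0.532876.
With the apex up, the centroid sits 2h/3 = 2 × 1.35/3 = 0.9 m below the apex, so y_c = 0.9 m and h_c = 0.9 × 0.532876 = 0.479588 m.
A = ½ × 2.3 × 1.35 = 1.5525 m².
Resultant F = γ·h_c·A = 9.81 × 0.479588 × 1.5525 = 7.30414 kN.

F ≈ 7.30 kN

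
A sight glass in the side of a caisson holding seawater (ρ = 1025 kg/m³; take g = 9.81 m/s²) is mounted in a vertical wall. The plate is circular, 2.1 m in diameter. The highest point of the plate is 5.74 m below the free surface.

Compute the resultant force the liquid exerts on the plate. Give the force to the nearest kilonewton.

γ = ρg = 1025 × 9.81 / 1000 = 10.05525 kN/m³.
The centroid is at the centre, 1.05 m below the top of the plate, so the centroid depth is h_c = 5.74 + 1.05 = 6.79 m.
A = π(1.05)² = 3.46361 m².
Resultant F = γ·h_c·A = 10.05525 × 6.79 × 3.46361 = 236.478 kN.

F ≈ 236 kN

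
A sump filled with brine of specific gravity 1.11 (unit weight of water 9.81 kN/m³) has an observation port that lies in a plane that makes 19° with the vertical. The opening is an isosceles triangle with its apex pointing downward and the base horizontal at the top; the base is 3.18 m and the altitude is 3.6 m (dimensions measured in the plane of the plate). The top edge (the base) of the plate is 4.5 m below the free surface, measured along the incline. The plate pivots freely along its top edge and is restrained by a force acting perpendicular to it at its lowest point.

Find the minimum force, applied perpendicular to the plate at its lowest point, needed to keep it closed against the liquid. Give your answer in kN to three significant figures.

γ = 1.11 × 9.81 = 10.8891 kN/m³.
The plate makes 19° with the vertical, i.e. θ = 90° − 19° = 71° to the horizontal. Measuring y along the incline from the free-surface line, vertical depth h = y·sinθ with sinθ = 0.945519.
With the apex down, the centroid sits h/3 = 3.6/3 = 1.2 m below the base (the top edge), so y_c = 4.5 + 1.2 = 5.7 m and h_c = 5.7 × 0.945519 = 5.38946 m.
A = ½ × 3.18 × 3.6 = 5.724 m².
Resultant F = γ·h_c·A = 10.8891 × 5.38946 × 5.724 = 335.921 kN.
I_c = b·h³/36 = 3.18 × 3.6³/36 = 4.12128 m⁴.
Centre of pressure: y_p = y_c + I_c/(y_c·A) = 5.7 + 4.12128/(5.7 × 5.724) = 5.7 + 0.126316 = 5.82632 m along the plane.
The resultant acts 1.2 + 0.126316 = 1.32632 m (along the plate) below the hinge at the top edge, so the moment about the hinge is M = F × 1.32632 = 335.921 × 1.32632 = 445.539 kN·m.
A normal force at the bottom, 3.6 m from the hinge, must supply this moment: P = 445.539/3.6 = 123.761 kN.

P ≈ 124 kN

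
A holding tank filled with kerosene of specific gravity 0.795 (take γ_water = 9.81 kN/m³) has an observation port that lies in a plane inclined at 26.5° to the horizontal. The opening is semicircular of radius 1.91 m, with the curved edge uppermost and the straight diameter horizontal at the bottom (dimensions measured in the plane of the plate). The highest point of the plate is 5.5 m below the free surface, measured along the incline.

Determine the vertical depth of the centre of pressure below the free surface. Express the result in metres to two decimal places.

h_p = 2.96 m

γ = 0.795 × 9.81 = 7.79895 kN/m³.
Let θ = 26.5° be the plate's angle to the horizontal; measure y along the incline from where the plane meets the free surface. Vertical depth h = y·sinθ with sinθ = 0.446198.
The centroid lies 4r/(3π) = 0.810629 m above the diameter, so r − 4r/(3π) = 1.91 − 0.810629 = 1.09937 m below the topmost point, so y_c = 5.5 + 1.09937 = 6.59937 m and h_c = 6.59937 × 0.446198 = 2.94463 m.
A = πr²/2 = π × 1.91²/2 = 5.73042 m².
Resultant F = γ·h_c·A = 7.79895 × 2.94463 × 5.73042 = 131.599 kN.
I_c = (π/8 − 8/(9π))·r⁴ = 0.109757 × 1.91⁴ = 1.46072 m⁴.
Centre of pressure: y_p = y_c + I_c/(y_c·A) = 6.59937 + 1.46072/(6.59937 × 5.73042) = 6.59937 + 0.0386258 = 6.638 m along the plane.
Vertically, h_p = y_p·sinθ = 6.638 × 0.446198 = 2.96186 m.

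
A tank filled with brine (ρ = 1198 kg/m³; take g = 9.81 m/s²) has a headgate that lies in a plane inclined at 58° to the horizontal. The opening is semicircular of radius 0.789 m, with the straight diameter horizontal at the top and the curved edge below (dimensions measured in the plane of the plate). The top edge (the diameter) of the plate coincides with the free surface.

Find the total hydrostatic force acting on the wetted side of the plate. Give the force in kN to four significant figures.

γ = ρg = 1198 × 9.81 / 1000 = 11.75238 kN/m³.
Let θ = 58° be the plate's angle to the horizontal; measure y along the incline from where the plane meets the free surface. Vertical depth h = y·sinθ with sinθ = 0.848048.
The centroid of a semicircle lies 4r/(3π) = 0.334862 m from the diameter, here below the top edge, so y_c = 0.334862 m and h_c = 0.334862 × 0.848048 = 0.283979 m.
A = πr²/2 = π × 0.789²/2 = 0.977854 m².
Resultant F = γ·h_c·A = 11.75238 × 0.283979 × 0.977854 = 3.26352 kN.

F ≈ 3.264 kN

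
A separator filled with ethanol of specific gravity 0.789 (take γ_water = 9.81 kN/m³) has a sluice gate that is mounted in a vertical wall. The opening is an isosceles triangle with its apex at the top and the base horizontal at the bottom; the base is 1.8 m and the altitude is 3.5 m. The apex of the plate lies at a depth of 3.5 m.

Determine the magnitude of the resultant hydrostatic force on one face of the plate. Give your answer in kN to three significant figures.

γ = 0.789 × 9.81 = 7.74009 kN/m³.
With the apex up, the centroid sits 2h/3 = 2 × 3.5/3 = 2.33333 m below the apex, so the centroid depth is h_c = 3.5 + 2.33333 = 5.83333 m.
A = ½ × 1.8 × 3.5 = 3.15 m².
Resultant F = γ·h_c·A = 7.74009 × 5.83333 × 3.15 = 142.224 kN.

F ≈ 142 kN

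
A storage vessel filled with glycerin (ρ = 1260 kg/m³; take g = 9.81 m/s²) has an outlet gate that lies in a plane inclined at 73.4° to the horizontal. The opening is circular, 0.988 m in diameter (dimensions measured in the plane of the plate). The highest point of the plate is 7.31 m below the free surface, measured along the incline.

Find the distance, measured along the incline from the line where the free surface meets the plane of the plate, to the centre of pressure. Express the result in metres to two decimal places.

y_p = 7.81 m

γ = ρg = 1260 × 9.81 / 1000 = 12.3606 kN/m³.
Let θ = 73.4° be the plate's angle to the horizontal; measure y along the incline from where the plane meets the free surface. Vertical depth h = y·sinθ with sinθ = 0.958323.
The centroid is at the centre, 0.494 m below the top of the plate, so y_c = 7.31 + 0.494 = 7.804 m and h_c = 7.804 × 0.958323 = 7.47875 m.
A = π(0.494)² = 0.766662 m².
Resultant F = γ·h_c·A = 12.3606 × 7.47875 × 0.766662 = 70.8716 kN.
I_c = πr⁴/4 = π × 0.494⁴/4 = 0.0467733 m⁴.
Centre of pressure: y_p = y_c + I_c/(y_c·A) = 7.804 + 0.0467733/(7.804 × 0.766662) = 7.804 + 0.00781766 = 7.81182 m along the plane.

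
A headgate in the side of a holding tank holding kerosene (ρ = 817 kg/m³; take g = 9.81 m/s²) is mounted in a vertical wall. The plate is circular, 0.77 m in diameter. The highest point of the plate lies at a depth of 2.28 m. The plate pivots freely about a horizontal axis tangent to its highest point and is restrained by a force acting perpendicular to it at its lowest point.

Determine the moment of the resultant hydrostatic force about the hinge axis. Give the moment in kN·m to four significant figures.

M ≈ 3.968 kN·m

γ = ρg = 817 × 9.81 / 1000 = 8.01477 kN/m³.
The centroid is at the centre, 0.385 m below the top of the plate, so the centroid depth is h_c = 2.28 + 0.385 = 2.665 m.
A = π(0.385)² = 0.465663 m².
Resultant F = γ·h_c·A = 8.01477 × 2.665 × 0.465663 = 9.94626 kN.
I_c = πr⁴/4 = π × 0.385⁴/4 = 0.0172557 m⁴.
Centre of pressure: y_p = y_c + I_c/(y_c·A) = 2.665 + 0.0172557/(2.665 × 0.465663) = 2.665 + 0.0139048 = 2.6789 m along the plane.
The resultant acts 0.385 + 0.0139048 = 0.398905 m (along the plate) below the hinge at the top edge, so the moment about the hinge is M = F × 0.398905 = 9.94626 × 0.398905 = 3.96761 kN·m.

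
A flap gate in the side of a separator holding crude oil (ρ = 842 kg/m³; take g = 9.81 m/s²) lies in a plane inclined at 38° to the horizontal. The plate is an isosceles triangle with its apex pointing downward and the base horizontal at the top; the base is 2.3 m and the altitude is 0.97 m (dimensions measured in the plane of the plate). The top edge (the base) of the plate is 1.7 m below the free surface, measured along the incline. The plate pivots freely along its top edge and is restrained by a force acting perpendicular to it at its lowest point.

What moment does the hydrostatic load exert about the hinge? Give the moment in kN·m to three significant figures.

γ = ρg = 842 × 9.81 / 1000 = 8.26002 kN/m³.
Let θ = 38° be the plate's angle to the horizontal; measure y along the incline from where the plane meets the free surface. Vertical depth h = y·sinθ with sinθ = 0.615661.
With the apex down, the centroid sits h/3 = 0.97/3 = 0.323333 m below the base (the top edge), so y_c = 1.7 + 0.323333 = 2.02333 m and h_c = 2.02333 × 0.615661 = 1.24569 m.
A = ½ × 2.3 × 0.97 = 1.1155 m².
Resultant F = γ·h_c·A = 8.26002 × 1.24569 × 1.1155 = 11.4779 kN.
I_c = b·h³/36 = 2.3 × 0.97³/36 = 0.0583097 m⁴.
Centre of pressure: y_p = y_c + I_c/(y_c·A) = 2.02333 + 0.0583097/(2.02333 × 1.1155) = 2.02333 + 0.0258348 = 2.04916 m along the plane.
The resultant acts 0.323333 + 0.0258348 = 0.349168 m (along the plate) below the hinge at the top edge, so the moment about the hinge is M = F × 0.349168 = 11.4779 × 0.349168 = 4.00772 kN·m.

M ≈ 4.01 kN·m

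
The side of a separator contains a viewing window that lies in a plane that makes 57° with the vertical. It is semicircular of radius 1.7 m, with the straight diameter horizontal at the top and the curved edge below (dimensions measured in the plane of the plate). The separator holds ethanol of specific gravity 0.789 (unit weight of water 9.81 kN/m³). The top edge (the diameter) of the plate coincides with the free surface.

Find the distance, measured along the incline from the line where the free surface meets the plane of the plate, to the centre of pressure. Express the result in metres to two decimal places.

y_p = 1.00 m

γ = 0.789 × 9.81 = 7.74009 kN/m³.
The plate makes 57° with the vertical, i.e. θ = 90° − 57° = 33° to the horizontal. Measuring y along the incline from the free-surface line, vertical depth h = y·sinθ with sinθ = 0.544639.
The centroid of a semicircle lies 4r/(3π) = 0.721502 m from the diameter, here below the top edge, so y_c = 0.721502 m and h_c = 0.721502 × 0.544639 = 0.392958 m.
A = πr²/2 = π × 1.7²/2 = 4.5396 m².
Resultant F = γ·h_c·A = 7.74009 × 0.392958 × 4.5396 = 13.8073 kN.
I_c = (π/8 − 8/(9π))·r⁴ = 0.109757 × 1.7⁴ = 0.916701 m⁴.
Centre of pressure: y_p = y_c + I_c/(y_c·A) = 0.721502 + 0.916701/(0.721502 × 4.5396) = 0.721502 + 0.27988 = 1.00138 m along the plane.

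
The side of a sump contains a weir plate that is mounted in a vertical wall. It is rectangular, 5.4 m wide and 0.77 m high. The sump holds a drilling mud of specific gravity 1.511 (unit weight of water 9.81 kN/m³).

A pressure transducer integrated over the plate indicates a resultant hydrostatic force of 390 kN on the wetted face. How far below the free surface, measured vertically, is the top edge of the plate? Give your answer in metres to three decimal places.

γ = 1.511 × 9.81 = 14.82291 kN/m³.
A = 5.4 × 0.77 = 4.158 m².
From F = γ·h_c·A, the centroid depth is h_c = 390/(14.82291 × 4.158) = 6.32771 m.
The centroid lies 0.77/2 = 0.385 m below the top edge, so the top edge sits at h_top = 6.32771 − 0.385 = 5.94271 m below the surface.

d_top ≈ 5.943 m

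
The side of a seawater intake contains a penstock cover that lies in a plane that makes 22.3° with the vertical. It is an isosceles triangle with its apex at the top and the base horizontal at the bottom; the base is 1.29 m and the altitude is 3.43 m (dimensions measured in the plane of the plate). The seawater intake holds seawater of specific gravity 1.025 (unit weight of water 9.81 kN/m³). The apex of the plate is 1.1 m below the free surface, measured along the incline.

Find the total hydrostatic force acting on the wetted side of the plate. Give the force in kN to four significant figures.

γ = 1.025 × 9.81 = 10.05525 kN/m³.
The plate makes 22.3° with the vertical, i.e. θ = 90° − 22.3° = 67.7° to the horizontal. Measuring y along the incline from the free-surface line, vertical depth h = y·sinθ with sinθ = 0.925210.
With the apex up, the centroid sits 2h/3 = 2 × 3.43/3 = 2.28667 m below the apex, so y_c = 1.1 + 2.28667 = 3.38667 m and h_c = 3.38667 × 0.925210 = 3.13338 m.
A = ½ × 1.29 × 3.43 = 2.21235 m².
Resultant F = γ·h_c·A = 10.05525 × 3.13338 × 2.21235 = 69.7043 kN.

F ≈ 69.70 kN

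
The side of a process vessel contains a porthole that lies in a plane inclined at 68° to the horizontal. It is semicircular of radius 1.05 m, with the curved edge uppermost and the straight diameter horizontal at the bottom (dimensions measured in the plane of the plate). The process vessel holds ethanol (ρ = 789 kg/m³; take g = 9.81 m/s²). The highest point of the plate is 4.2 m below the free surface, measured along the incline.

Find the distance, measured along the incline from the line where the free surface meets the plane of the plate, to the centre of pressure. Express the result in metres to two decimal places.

y_p = 4.82 m

γ = ρg = 789 × 9.81 / 1000 = 7.74009 kN/m³.
Let θ = 68° be the plate's angle to the horizontal; measure y along the incline from where the plane meets the free surface. Vertical depth h = y·sinθ with sinθ = 0.927184.
The centroid lies 4r/(3π) = 0.445634 m above the diameter, so r − 4r/(3π) = 1.05 − 0.445634 = 0.604366 m below the topmost point, so y_c = 4.2 + 0.604366 = 4.80437 m and h_c = 4.80437 × 0.927184 = 4.45453 m.
A = πr²/2 = π × 1.05²/2 = 1.7318 m².
Resultant F = γ·h_c·A = 7.74009 × 4.45453 × 1.7318 = 59.7098 kN.
I_c = (π/8 − 8/(9π))·r⁴ = 0.109757 × 1.05⁴ = 0.13341 m⁴.
Centre of pressure: y_p = y_c + I_c/(y_c·A) = 4.80437 + 0.13341/(4.80437 × 1.7318) = 4.80437 + 0.0160345 = 4.8204 m along the plane.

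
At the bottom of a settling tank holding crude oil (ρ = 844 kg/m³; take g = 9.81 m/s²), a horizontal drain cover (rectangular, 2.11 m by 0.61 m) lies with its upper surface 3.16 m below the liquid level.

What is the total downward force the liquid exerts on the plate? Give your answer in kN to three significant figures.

γ = ρg = 844 × 9.81 / 1000 = 8.27964 kN/m³.
The plate is horizontal, so pressure is uniform at p = γ·h = 8.27964 × 3.16 = 26.1637 kN/m².
A = 2.11 × 0.61 = 1.2871 m².
F = p·A = 26.1637 × 1.2871 = 33.6753 kN.

F ≈ 33.7 kN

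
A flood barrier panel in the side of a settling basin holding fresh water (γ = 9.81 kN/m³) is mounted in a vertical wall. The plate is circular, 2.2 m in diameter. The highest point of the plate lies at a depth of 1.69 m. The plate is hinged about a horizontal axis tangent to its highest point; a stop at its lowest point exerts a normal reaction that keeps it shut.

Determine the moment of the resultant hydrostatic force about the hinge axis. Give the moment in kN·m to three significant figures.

M ≈ 126 kN·m

γ = 9.81 kN/m³.
The centroid is at the centre, 1.1 m below the top of the plate, so the centroid depth is h_c = 1.69 + 1.1 = 2.79 m.
A = π(1.1)² = 3.80133 m².
Resultant F = γ·h_c·A = 9.81 × 2.79 × 3.80133 = 104.042 kN.
I_c = πr⁴/4 = π × 1.1⁴/4 = 1.1499 m⁴.
Centre of pressure: y_p = y_c + I_c/(y_c·A) = 2.79 + 1.1499/(2.79 × 3.80133) = 2.79 + 0.108423 = 2.89842 m along the plane.
The resultant acts 1.1 + 0.108423 = 1.20842 m (along the plate) below the hinge at the top edge, so the moment about the hinge is M = F × 1.20842 = 104.042 × 1.20842 = 125.726 kN·m.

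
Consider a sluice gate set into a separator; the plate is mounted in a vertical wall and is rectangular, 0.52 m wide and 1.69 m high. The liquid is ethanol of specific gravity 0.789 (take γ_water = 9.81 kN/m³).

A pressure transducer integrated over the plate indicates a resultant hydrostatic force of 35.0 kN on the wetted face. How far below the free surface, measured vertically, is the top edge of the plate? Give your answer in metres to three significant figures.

d_top ≈ 4.30 m

γ = 0.789 × 9.81 = 7.74009 kN/m³.
A = 0.52 × 1.69 = 0.8788 m².
From F = γ·h_c·A, the centroid depth is h_c = 35.0/(7.74009 × 0.8788) = 5.14555 m.
The centroid lies 1.69/2 = 0.845 m below the top edge, so the top edge sits at h_top = 5.14555 − 0.845 = 4.30055 m below the surface.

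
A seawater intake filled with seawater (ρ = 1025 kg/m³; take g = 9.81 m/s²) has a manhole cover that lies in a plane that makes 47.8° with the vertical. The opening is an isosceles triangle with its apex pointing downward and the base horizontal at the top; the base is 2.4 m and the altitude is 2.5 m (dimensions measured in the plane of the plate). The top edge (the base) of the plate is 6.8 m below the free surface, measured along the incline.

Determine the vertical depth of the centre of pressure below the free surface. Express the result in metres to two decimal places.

h_p = 5.16 m

γ = ρg = 1025 × 9.81 / 1000 = 10.05525 kN/m³.
The plate makes 47.8° with the vertical, i.e. θ = 90° − 47.8° = 42.2° to the horizontal. Measuring y along the incline from the free-surface line, vertical depth h = y·sinθ with sinθ = 0.671721.
With the apex down, the centroid sits h/3 = 2.5/3 = 0.833333 m below the base (the top edge), so y_c = 6.8 + 0.833333 = 7.63333 m and h_c = 7.63333 × 0.671721 = 5.12747 m.
A = ½ × 2.4 × 2.5 = 3 m².
Resultant F = γ·h_c·A = 10.05525 × 5.12747 × 3 = 154.674 kN.
I_c = b·h³/36 = 2.4 × 2.5³/36 = 1.04167 m⁴.
Centre of pressure: y_p = y_c + I_c/(y_c·A) = 7.63333 + 1.04167/(7.63333 × 3) = 7.63333 + 0.0454878 = 7.67882 m along the plane.
Vertically, h_p = y_p·sinθ = 7.67882 × 0.671721 = 5.15802 m.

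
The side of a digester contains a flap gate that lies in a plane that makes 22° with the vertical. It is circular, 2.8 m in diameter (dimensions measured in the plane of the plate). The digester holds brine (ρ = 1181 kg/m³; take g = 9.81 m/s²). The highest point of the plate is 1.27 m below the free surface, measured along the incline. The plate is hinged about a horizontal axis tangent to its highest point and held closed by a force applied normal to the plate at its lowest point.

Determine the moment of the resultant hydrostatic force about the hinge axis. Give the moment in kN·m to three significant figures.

M ≈ 280 kN·m

γ = ρg = 1181 × 9.81 / 1000 = 11.58561 kN/m³.
The plate makes 22° with the vertical, i.e. θ = 90° − 22° = 68° to the horizontal. Measuring y along the incline from the free-surface line, vertical depth h = y·sinθ with sinθ = 0.927184.
The centroid is at the centre, 1.4 m below the top of the plate, so y_c = 1.27 + 1.4 = 2.67 m and h_c = 2.67 × 0.927184 = 2.47558 m.
A = π(1.4)² = 6.15752 m².
Resultant F = γ·h_c·A = 11.58561 × 2.47558 × 6.15752 = 176.604 kN.
I_c = πr⁴/4 = π × 1.4⁴/4 = 3.01719 m⁴.
Centre of pressure: y_p = y_c + I_c/(y_c·A) = 2.67 + 3.01719/(2.67 × 6.15752) = 2.67 + 0.183521 = 2.85352 m along the plane.
The resultant acts 1.4 + 0.183521 = 1.58352 m (along the plate) below the hinge at the top edge, so the moment about the hinge is M = F × 1.58352 = 176.604 × 1.58352 = 279.656 kN·m.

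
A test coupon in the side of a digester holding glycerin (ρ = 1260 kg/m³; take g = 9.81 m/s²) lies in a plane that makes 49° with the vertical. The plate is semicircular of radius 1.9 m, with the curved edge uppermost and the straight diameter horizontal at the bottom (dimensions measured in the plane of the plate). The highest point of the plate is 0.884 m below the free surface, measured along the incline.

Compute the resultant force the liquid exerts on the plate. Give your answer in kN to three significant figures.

γ = ρg = 1260 × 9.81 / 1000 = 12.3606 kN/m³.
The plate makes 49° with the vertical, i.e. θ = 90° − 49° = 41° to the horizontal. Measuring y along the incline from the free-surface line, vertical depth h = y·sinθ with sinθ = 0.656059.
The centroid lies 4r/(3π) = 0.806385 m above the diameter, so r − 4r/(3π) = 1.9 − 0.806385 = 1.09361 m below the topmost point, so y_c = 0.884 + 1.09361 = 1.97761 m and h_c = 1.97761 × 0.656059 = 1.29743 m.
A = πr²/2 = π × 1.9²/2 = 5.67057 m².
Resultant F = γ·h_c·A = 12.3606 × 1.29743 × 5.67057 = 90.939 kN.

F ≈ 90.9 kN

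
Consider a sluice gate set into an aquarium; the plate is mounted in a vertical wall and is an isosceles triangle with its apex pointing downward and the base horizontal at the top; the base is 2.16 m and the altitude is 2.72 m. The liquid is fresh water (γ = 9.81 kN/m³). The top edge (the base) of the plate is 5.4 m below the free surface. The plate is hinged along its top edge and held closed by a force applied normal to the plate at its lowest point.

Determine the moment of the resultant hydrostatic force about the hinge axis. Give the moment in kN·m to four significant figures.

M ≈ 176.6 kN·m

γ = 9.81 kN/m³.
With the apex down, the centroid sits h/3 = 2.72/3 = 0.906667 m below the base (the top edge), so the centroid depth is h_c = 5.4 + 0.906667 = 6.30667 m.
A = ½ × 2.16 × 2.72 = 2.9376 m².
Resultant F = γ·h_c·A = 9.81 × 6.30667 × 2.9376 = 181.745 kN.
I_c = b·h³/36 = 2.16 × 2.72³/36 = 1.20742 m⁴.
Centre of pressure: y_p = y_c + I_c/(y_c·A) = 6.30667 + 1.20742/(6.30667 × 2.9376) = 6.30667 + 0.0651727 = 6.37184 m along the plane.
The resultant acts 0.906667 + 0.0651727 = 0.97184 m (along the plate) below the hinge at the top edge, so the moment about the hinge is M = F × 0.97184 = 181.745 × 0.97184 = 176.627 kN·m.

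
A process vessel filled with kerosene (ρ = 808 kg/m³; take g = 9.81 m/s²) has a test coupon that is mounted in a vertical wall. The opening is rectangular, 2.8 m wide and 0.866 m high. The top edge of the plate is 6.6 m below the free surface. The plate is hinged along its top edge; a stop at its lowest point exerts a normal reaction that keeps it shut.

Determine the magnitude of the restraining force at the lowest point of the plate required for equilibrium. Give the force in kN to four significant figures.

P ≈ 68.97 kN

γ = ρg = 808 × 9.81 / 1000 = 7.92648 kN/m³.
The centroid lies 0.866/2 = 0.433 m below the top edge, so the centroid depth is h_c = 6.6 + 0.433 = 7.033 m.
A = 2.8 × 0.866 = 2.4248 m².
Resultant F = γ·h_c·A = 7.92648 × 7.033 × 2.4248 = 135.175 kN.
I_c = b·h³/12 = 2.8 × 0.866³/12 = 0.151541 m⁴.
Centre of pressure: y_p = y_c + I_c/(y_c·A) = 7.033 + 0.151541/(7.033 × 2.4248) = 7.033 + 0.00888615 = 7.04189 m along the plane.
The resultant acts 0.433 + 0.00888615 = 0.441886 m (along the plate) below the hinge at the top edge, so the moment about the hinge is M = F × 0.441886 = 135.175 × 0.441886 = 59.7319 kN·m.
A normal force at the bottom, 0.866 m from the hinge, must supply this moment: P = 59.7319/0.866 = 68.9745 kN.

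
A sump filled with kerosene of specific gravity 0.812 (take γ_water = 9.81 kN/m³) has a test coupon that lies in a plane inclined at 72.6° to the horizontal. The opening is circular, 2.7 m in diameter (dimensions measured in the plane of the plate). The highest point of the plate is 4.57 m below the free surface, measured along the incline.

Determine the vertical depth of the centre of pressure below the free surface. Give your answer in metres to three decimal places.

h_p = 5.723 m

γ = 0.812 × 9.81 = 7.96572 kN/m³.
Let θ = 72.6° be the plate's angle to the horizontal; measure y along the incline from where the plane meets the free surface. Vertical depth h = y·sinθ with sinθ = 0.954240.
The centroid is at the centre, 1.35 m below the top of the plate, so y_c = 4.57 + 1.35 = 5.92 m and h_c = 5.92 × 0.954240 = 5.6491 m.
A = π(1.35)² = 5.72555 m².
Resultant F = γ·h_c·A = 7.96572 × 5.6491 × 5.72555 = 257.645 kN.
I_c = πr⁴/4 = π × 1.35⁴/4 = 2.6087 m⁴.
Centre of pressure: y_p = y_c + I_c/(y_c·A) = 5.92 + 2.6087/(5.92 × 5.72555) = 5.92 + 0.0769636 = 5.99696 m along the plane.
Vertically, h_p = y_p·sinθ = 5.99696 × 0.954240 = 5.72254 m.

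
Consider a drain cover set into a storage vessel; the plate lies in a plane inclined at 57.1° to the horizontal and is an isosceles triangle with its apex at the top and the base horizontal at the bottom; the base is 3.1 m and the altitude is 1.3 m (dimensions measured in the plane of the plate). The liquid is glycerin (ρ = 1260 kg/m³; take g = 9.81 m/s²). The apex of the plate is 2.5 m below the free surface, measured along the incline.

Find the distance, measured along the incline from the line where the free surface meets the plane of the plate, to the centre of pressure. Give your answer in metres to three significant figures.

γ = ρg = 1260 × 9.81 / 1000 = 12.3606 kN/m³.
Let θ = 57.1° be the plate's angle to the horizontal; measure y along the incline from where the plane meets the free surface. Vertical depth h = y·sinθ with sinθ = 0.839620.
With the apex up, the centroid sits 2h/3 = 2 × 1.3/3 = 0.866667 m below the apex, so y_c = 2.5 + 0.866667 = 3.36667 m and h_c = 3.36667 × 0.839620 = 2.82672 m.
A = ½ × 3.1 × 1.3 = 2.015 m².
Resultant F = γ·h_c·A = 12.3606 × 2.82672 × 2.015 = 70.404 kN.
I_c = b·h³/36 = 3.1 × 1.3³/36 = 0.189186 m⁴.
Centre of pressure: y_p = y_c + I_c/(y_c·A) = 3.36667 + 0.189186/(3.36667 × 2.015) = 3.36667 + 0.0278877 = 3.39456 m along the plane.

y_p = 3.39 m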